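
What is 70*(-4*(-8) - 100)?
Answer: -4760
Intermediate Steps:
70*(-4*(-8) - 100) = 70*(32 - 100) = 70*(-68) = -4760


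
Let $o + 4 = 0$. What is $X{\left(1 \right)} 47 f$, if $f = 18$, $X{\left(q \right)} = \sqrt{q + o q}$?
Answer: $846 i \sqrt{3} \approx 1465.3 i$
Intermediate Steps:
$o = -4$ ($o = -4 + 0 = -4$)
$X{\left(q \right)} = \sqrt{3} \sqrt{- q}$ ($X{\left(q \right)} = \sqrt{q - 4 q} = \sqrt{- 3 q} = \sqrt{3} \sqrt{- q}$)
$X{\left(1 \right)} 47 f = \sqrt{3} \sqrt{\left(-1\right) 1} \cdot 47 \cdot 18 = \sqrt{3} \sqrt{-1} \cdot 47 \cdot 18 = \sqrt{3} i 47 \cdot 18 = i \sqrt{3} \cdot 47 \cdot 18 = 47 i \sqrt{3} \cdot 18 = 846 i \sqrt{3}$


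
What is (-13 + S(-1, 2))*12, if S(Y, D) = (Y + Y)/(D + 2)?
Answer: -162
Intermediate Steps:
S(Y, D) = 2*Y/(2 + D) (S(Y, D) = (2*Y)/(2 + D) = 2*Y/(2 + D))
(-13 + S(-1, 2))*12 = (-13 + 2*(-1)/(2 + 2))*12 = (-13 + 2*(-1)/4)*12 = (-13 + 2*(-1)*(¼))*12 = (-13 - ½)*12 = -27/2*12 = -162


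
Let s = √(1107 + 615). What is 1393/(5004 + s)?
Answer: 1161762/4173049 - 1393*√1722/25038294 ≈ 0.27609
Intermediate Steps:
s = √1722 ≈ 41.497
1393/(5004 + s) = 1393/(5004 + √1722)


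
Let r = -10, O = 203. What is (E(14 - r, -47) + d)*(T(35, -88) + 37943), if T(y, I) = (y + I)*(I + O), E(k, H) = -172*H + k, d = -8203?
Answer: -3025560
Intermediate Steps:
E(k, H) = k - 172*H
T(y, I) = (203 + I)*(I + y) (T(y, I) = (y + I)*(I + 203) = (I + y)*(203 + I) = (203 + I)*(I + y))
(E(14 - r, -47) + d)*(T(35, -88) + 37943) = (((14 - 1*(-10)) - 172*(-47)) - 8203)*(((-88)**2 + 203*(-88) + 203*35 - 88*35) + 37943) = (((14 + 10) + 8084) - 8203)*((7744 - 17864 + 7105 - 3080) + 37943) = ((24 + 8084) - 8203)*(-6095 + 37943) = (8108 - 8203)*31848 = -95*31848 = -3025560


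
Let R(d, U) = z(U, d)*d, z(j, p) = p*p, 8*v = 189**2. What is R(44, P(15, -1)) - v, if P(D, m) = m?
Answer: 645751/8 ≈ 80719.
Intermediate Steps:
v = 35721/8 (v = (1/8)*189**2 = (1/8)*35721 = 35721/8 ≈ 4465.1)
z(j, p) = p**2
R(d, U) = d**3 (R(d, U) = d**2*d = d**3)
R(44, P(15, -1)) - v = 44**3 - 1*35721/8 = 85184 - 35721/8 = 645751/8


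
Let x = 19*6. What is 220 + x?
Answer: 334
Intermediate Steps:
x = 114
220 + x = 220 + 114 = 334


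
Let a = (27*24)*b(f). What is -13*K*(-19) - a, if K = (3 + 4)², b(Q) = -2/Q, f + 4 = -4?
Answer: 11941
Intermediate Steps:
f = -8 (f = -4 - 4 = -8)
K = 49 (K = 7² = 49)
a = 162 (a = (27*24)*(-2/(-8)) = 648*(-2*(-⅛)) = 648*(¼) = 162)
-13*K*(-19) - a = -13*49*(-19) - 1*162 = -637*(-19) - 162 = 12103 - 162 = 11941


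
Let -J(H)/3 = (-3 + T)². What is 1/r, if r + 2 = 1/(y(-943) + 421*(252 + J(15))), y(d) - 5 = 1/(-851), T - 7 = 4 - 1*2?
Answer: -51595278/103189705 ≈ -0.50000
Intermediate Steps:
T = 9 (T = 7 + (4 - 1*2) = 7 + (4 - 2) = 7 + 2 = 9)
y(d) = 4254/851 (y(d) = 5 + 1/(-851) = 5 - 1/851 = 4254/851)
J(H) = -108 (J(H) = -3*(-3 + 9)² = -3*6² = -3*36 = -108)
r = -103189705/51595278 (r = -2 + 1/(4254/851 + 421*(252 - 108)) = -2 + 1/(4254/851 + 421*144) = -2 + 1/(4254/851 + 60624) = -2 + 1/(51595278/851) = -2 + 851/51595278 = -103189705/51595278 ≈ -2.0000)
1/r = 1/(-103189705/51595278) = -51595278/103189705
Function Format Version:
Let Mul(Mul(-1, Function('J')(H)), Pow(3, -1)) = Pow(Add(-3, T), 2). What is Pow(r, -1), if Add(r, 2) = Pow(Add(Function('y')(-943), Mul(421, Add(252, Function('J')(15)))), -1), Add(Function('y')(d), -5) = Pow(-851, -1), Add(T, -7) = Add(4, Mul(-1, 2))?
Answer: Rational(-51595278, 103189705) ≈ -0.50000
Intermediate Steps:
T = 9 (T = Add(7, Add(4, Mul(-1, 2))) = Add(7, Add(4, -2)) = Add(7, 2) = 9)
Function('y')(d) = Rational(4254, 851) (Function('y')(d) = Add(5, Pow(-851, -1)) = Add(5, Rational(-1, 851)) = Rational(4254, 851))
Function('J')(H) = -108 (Function('J')(H) = Mul(-3, Pow(Add(-3, 9), 2)) = Mul(-3, Pow(6, 2)) = Mul(-3, 36) = -108)
r = Rational(-103189705, 51595278) (r = Add(-2, Pow(Add(Rational(4254, 851), Mul(421, Add(252, -108))), -1)) = Add(-2, Pow(Add(Rational(4254, 851), Mul(421, 144)), -1)) = Add(-2, Pow(Add(Rational(4254, 851), 60624), -1)) = Add(-2, Pow(Rational(51595278, 851), -1)) = Add(-2, Rational(851, 51595278)) = Rational(-103189705, 51595278) ≈ -2.0000)
Pow(r, -1) = Pow(Rational(-103189705, 51595278), -1) = Rational(-51595278, 103189705)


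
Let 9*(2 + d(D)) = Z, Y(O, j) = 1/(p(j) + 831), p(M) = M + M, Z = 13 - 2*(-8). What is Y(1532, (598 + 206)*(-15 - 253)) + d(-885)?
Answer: 1577078/1290339 ≈ 1.2222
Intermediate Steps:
Z = 29 (Z = 13 + 16 = 29)
p(M) = 2*M
Y(O, j) = 1/(831 + 2*j) (Y(O, j) = 1/(2*j + 831) = 1/(831 + 2*j))
d(D) = 11/9 (d(D) = -2 + (⅑)*29 = -2 + 29/9 = 11/9)
Y(1532, (598 + 206)*(-15 - 253)) + d(-885) = 1/(831 + 2*((598 + 206)*(-15 - 253))) + 11/9 = 1/(831 + 2*(804*(-268))) + 11/9 = 1/(831 + 2*(-215472)) + 11/9 = 1/(831 - 430944) + 11/9 = 1/(-430113) + 11/9 = -1/430113 + 11/9 = 1577078/1290339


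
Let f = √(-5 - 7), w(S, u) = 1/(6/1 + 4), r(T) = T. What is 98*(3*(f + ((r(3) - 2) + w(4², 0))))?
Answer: 1617/5 + 588*I*√3 ≈ 323.4 + 1018.4*I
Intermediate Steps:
w(S, u) = ⅒ (w(S, u) = 1/(6*1 + 4) = 1/(6 + 4) = 1/10 = ⅒)
f = 2*I*√3 (f = √(-12) = 2*I*√3 ≈ 3.4641*I)
98*(3*(f + ((r(3) - 2) + w(4², 0)))) = 98*(3*(2*I*√3 + ((3 - 2) + ⅒))) = 98*(3*(2*I*√3 + (1 + ⅒))) = 98*(3*(2*I*√3 + 11/10)) = 98*(3*(11/10 + 2*I*√3)) = 98*(33/10 + 6*I*√3) = 1617/5 + 588*I*√3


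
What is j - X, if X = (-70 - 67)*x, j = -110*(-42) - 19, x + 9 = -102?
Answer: -10606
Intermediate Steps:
x = -111 (x = -9 - 102 = -111)
j = 4601 (j = 4620 - 19 = 4601)
X = 15207 (X = (-70 - 67)*(-111) = -137*(-111) = 15207)
j - X = 4601 - 1*15207 = 4601 - 15207 = -10606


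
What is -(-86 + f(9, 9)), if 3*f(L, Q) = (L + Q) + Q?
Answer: 77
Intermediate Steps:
f(L, Q) = L/3 + 2*Q/3 (f(L, Q) = ((L + Q) + Q)/3 = (L + 2*Q)/3 = L/3 + 2*Q/3)
-(-86 + f(9, 9)) = -(-86 + ((1/3)*9 + (2/3)*9)) = -(-86 + (3 + 6)) = -(-86 + 9) = -1*(-77) = 77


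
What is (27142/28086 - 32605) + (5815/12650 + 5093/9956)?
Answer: -5766253140802423/176862316620 ≈ -32603.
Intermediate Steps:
(27142/28086 - 32605) + (5815/12650 + 5093/9956) = (27142*(1/28086) - 32605) + (5815*(1/12650) + 5093*(1/9956)) = (13571/14043 - 32605) + (1163/2530 + 5093/9956) = -457858444/14043 + 12232059/12594340 = -5766253140802423/176862316620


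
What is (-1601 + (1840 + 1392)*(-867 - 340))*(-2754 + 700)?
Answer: 8015991750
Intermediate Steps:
(-1601 + (1840 + 1392)*(-867 - 340))*(-2754 + 700) = (-1601 + 3232*(-1207))*(-2054) = (-1601 - 3901024)*(-2054) = -3902625*(-2054) = 8015991750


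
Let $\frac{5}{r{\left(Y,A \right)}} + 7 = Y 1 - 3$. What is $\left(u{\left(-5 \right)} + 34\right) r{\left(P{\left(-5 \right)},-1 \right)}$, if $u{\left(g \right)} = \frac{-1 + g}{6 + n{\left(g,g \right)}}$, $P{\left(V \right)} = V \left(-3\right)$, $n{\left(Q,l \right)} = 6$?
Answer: $\frac{67}{2} \approx 33.5$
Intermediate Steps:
$P{\left(V \right)} = - 3 V$
$u{\left(g \right)} = - \frac{1}{12} + \frac{g}{12}$ ($u{\left(g \right)} = \frac{-1 + g}{6 + 6} = \frac{-1 + g}{12} = \left(-1 + g\right) \frac{1}{12} = - \frac{1}{12} + \frac{g}{12}$)
$r{\left(Y,A \right)} = \frac{5}{-10 + Y}$ ($r{\left(Y,A \right)} = \frac{5}{-7 + \left(Y 1 - 3\right)} = \frac{5}{-7 + \left(Y - 3\right)} = \frac{5}{-7 + \left(-3 + Y\right)} = \frac{5}{-10 + Y}$)
$\left(u{\left(-5 \right)} + 34\right) r{\left(P{\left(-5 \right)},-1 \right)} = \left(\left(- \frac{1}{12} + \frac{1}{12} \left(-5\right)\right) + 34\right) \frac{5}{-10 - -15} = \left(\left(- \frac{1}{12} - \frac{5}{12}\right) + 34\right) \frac{5}{-10 + 15} = \left(- \frac{1}{2} + 34\right) \frac{5}{5} = \frac{67 \cdot 5 \cdot \frac{1}{5}}{2} = \frac{67}{2} \cdot 1 = \frac{67}{2}$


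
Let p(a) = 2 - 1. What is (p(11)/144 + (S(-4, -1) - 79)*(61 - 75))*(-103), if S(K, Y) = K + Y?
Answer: -17442535/144 ≈ -1.2113e+5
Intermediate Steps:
p(a) = 1
(p(11)/144 + (S(-4, -1) - 79)*(61 - 75))*(-103) = (1/144 + ((-4 - 1) - 79)*(61 - 75))*(-103) = (1*(1/144) + (-5 - 79)*(-14))*(-103) = (1/144 - 84*(-14))*(-103) = (1/144 + 1176)*(-103) = (169345/144)*(-103) = -17442535/144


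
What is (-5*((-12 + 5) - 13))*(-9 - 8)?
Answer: -1700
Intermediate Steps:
(-5*((-12 + 5) - 13))*(-9 - 8) = -5*(-7 - 13)*(-17) = -5*(-20)*(-17) = 100*(-17) = -1700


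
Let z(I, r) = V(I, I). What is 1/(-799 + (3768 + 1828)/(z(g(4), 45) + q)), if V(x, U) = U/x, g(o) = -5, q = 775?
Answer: -194/153607 ≈ -0.0012630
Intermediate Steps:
z(I, r) = 1 (z(I, r) = I/I = 1)
1/(-799 + (3768 + 1828)/(z(g(4), 45) + q)) = 1/(-799 + (3768 + 1828)/(1 + 775)) = 1/(-799 + 5596/776) = 1/(-799 + 5596*(1/776)) = 1/(-799 + 1399/194) = 1/(-153607/194) = -194/153607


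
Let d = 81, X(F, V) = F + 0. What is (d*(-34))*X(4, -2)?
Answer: -11016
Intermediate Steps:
X(F, V) = F
(d*(-34))*X(4, -2) = (81*(-34))*4 = -2754*4 = -11016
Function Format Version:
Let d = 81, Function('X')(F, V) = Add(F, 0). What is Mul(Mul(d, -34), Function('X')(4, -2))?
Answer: -11016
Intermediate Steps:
Function('X')(F, V) = F
Mul(Mul(d, -34), Function('X')(4, -2)) = Mul(Mul(81, -34), 4) = Mul(-2754, 4) = -11016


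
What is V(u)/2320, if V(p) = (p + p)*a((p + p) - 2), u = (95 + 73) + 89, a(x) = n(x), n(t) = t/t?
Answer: 257/1160 ≈ 0.22155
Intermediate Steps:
n(t) = 1
a(x) = 1
u = 257 (u = 168 + 89 = 257)
V(p) = 2*p (V(p) = (p + p)*1 = (2*p)*1 = 2*p)
V(u)/2320 = (2*257)/2320 = 514*(1/2320) = 257/1160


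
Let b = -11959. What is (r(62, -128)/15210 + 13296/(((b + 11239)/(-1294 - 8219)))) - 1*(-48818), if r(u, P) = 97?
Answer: 3414514291/15210 ≈ 2.2449e+5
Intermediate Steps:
(r(62, -128)/15210 + 13296/(((b + 11239)/(-1294 - 8219)))) - 1*(-48818) = (97/15210 + 13296/(((-11959 + 11239)/(-1294 - 8219)))) - 1*(-48818) = (97*(1/15210) + 13296/((-720/(-9513)))) + 48818 = (97/15210 + 13296/((-720*(-1/9513)))) + 48818 = (97/15210 + 13296/(80/1057)) + 48818 = (97/15210 + 13296*(1057/80)) + 48818 = (97/15210 + 878367/5) + 48818 = 2671992511/15210 + 48818 = 3414514291/15210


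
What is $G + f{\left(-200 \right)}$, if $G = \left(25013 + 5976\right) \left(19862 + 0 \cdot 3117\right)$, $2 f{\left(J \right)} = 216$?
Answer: $615503626$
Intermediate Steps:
$f{\left(J \right)} = 108$ ($f{\left(J \right)} = \frac{1}{2} \cdot 216 = 108$)
$G = 615503518$ ($G = 30989 \left(19862 + 0\right) = 30989 \cdot 19862 = 615503518$)
$G + f{\left(-200 \right)} = 615503518 + 108 = 615503626$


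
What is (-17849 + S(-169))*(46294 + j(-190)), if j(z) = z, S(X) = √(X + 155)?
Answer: -822910296 + 46104*I*√14 ≈ -8.2291e+8 + 1.7251e+5*I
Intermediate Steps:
S(X) = √(155 + X)
(-17849 + S(-169))*(46294 + j(-190)) = (-17849 + √(155 - 169))*(46294 - 190) = (-17849 + √(-14))*46104 = (-17849 + I*√14)*46104 = -822910296 + 46104*I*√14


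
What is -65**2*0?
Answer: 0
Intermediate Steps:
-65**2*0 = -4225*0 = -1*0 = 0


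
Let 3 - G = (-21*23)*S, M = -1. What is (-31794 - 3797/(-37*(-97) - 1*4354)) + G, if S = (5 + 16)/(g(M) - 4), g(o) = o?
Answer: -25868197/765 ≈ -33815.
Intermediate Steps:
S = -21/5 (S = (5 + 16)/(-1 - 4) = 21/(-5) = 21*(-⅕) = -21/5 ≈ -4.2000)
G = -10128/5 (G = 3 - (-21*23)*(-21)/5 = 3 - (-483)*(-21)/5 = 3 - 1*10143/5 = 3 - 10143/5 = -10128/5 ≈ -2025.6)
(-31794 - 3797/(-37*(-97) - 1*4354)) + G = (-31794 - 3797/(-37*(-97) - 1*4354)) - 10128/5 = (-31794 - 3797/(3589 - 4354)) - 10128/5 = (-31794 - 3797/(-765)) - 10128/5 = (-31794 - 3797*(-1/765)) - 10128/5 = (-31794 + 3797/765) - 10128/5 = -24318613/765 - 10128/5 = -25868197/765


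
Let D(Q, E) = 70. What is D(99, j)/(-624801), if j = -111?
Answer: -70/624801 ≈ -0.00011204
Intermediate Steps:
D(99, j)/(-624801) = 70/(-624801) = 70*(-1/624801) = -70/624801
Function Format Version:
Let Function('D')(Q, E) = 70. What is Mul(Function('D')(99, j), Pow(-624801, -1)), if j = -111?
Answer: Rational(-70, 624801) ≈ -0.00011204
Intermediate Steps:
Mul(Function('D')(99, j), Pow(-624801, -1)) = Mul(70, Pow(-624801, -1)) = Mul(70, Rational(-1, 624801)) = Rational(-70, 624801)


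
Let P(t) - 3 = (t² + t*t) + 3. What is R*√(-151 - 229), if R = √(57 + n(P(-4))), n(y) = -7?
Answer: 10*I*√190 ≈ 137.84*I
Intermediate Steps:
P(t) = 6 + 2*t² (P(t) = 3 + ((t² + t*t) + 3) = 3 + ((t² + t²) + 3) = 3 + (2*t² + 3) = 3 + (3 + 2*t²) = 6 + 2*t²)
R = 5*√2 (R = √(57 - 7) = √50 = 5*√2 ≈ 7.0711)
R*√(-151 - 229) = (5*√2)*√(-151 - 229) = (5*√2)*√(-380) = (5*√2)*(2*I*√95) = 10*I*√190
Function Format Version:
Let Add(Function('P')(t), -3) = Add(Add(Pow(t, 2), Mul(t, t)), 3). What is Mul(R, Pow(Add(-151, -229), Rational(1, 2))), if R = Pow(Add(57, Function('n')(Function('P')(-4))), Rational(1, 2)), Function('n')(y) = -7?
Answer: Mul(10, I, Pow(190, Rational(1, 2))) ≈ Mul(137.84, I)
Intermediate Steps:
Function('P')(t) = Add(6, Mul(2, Pow(t, 2))) (Function('P')(t) = Add(3, Add(Add(Pow(t, 2), Mul(t, t)), 3)) = Add(3, Add(Add(Pow(t, 2), Pow(t, 2)), 3)) = Add(3, Add(Mul(2, Pow(t, 2)), 3)) = Add(3, Add(3, Mul(2, Pow(t, 2)))) = Add(6, Mul(2, Pow(t, 2))))
R = Mul(5, Pow(2, Rational(1, 2))) (R = Pow(Add(57, -7), Rational(1, 2)) = Pow(50, Rational(1, 2)) = Mul(5, Pow(2, Rational(1, 2))) ≈ 7.0711)
Mul(R, Pow(Add(-151, -229), Rational(1, 2))) = Mul(Mul(5, Pow(2, Rational(1, 2))), Pow(Add(-151, -229), Rational(1, 2))) = Mul(Mul(5, Pow(2, Rational(1, 2))), Pow(-380, Rational(1, 2))) = Mul(Mul(5, Pow(2, Rational(1, 2))), Mul(2, I, Pow(95, Rational(1, 2)))) = Mul(10, I, Pow(190, Rational(1, 2)))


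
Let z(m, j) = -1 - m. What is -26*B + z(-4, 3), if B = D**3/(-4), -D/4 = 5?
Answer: -51997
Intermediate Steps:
D = -20 (D = -4*5 = -20)
B = 2000 (B = (-20)**3/(-4) = -8000*(-1/4) = 2000)
-26*B + z(-4, 3) = -26*2000 + (-1 - 1*(-4)) = -52000 + (-1 + 4) = -52000 + 3 = -51997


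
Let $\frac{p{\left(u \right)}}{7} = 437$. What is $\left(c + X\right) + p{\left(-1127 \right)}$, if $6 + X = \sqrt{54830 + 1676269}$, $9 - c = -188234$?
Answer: $191296 + \sqrt{1731099} \approx 1.9261 \cdot 10^{5}$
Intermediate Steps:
$c = 188243$ ($c = 9 - -188234 = 9 + 188234 = 188243$)
$p{\left(u \right)} = 3059$ ($p{\left(u \right)} = 7 \cdot 437 = 3059$)
$X = -6 + \sqrt{1731099}$ ($X = -6 + \sqrt{54830 + 1676269} = -6 + \sqrt{1731099} \approx 1309.7$)
$\left(c + X\right) + p{\left(-1127 \right)} = \left(188243 - \left(6 - \sqrt{1731099}\right)\right) + 3059 = \left(188237 + \sqrt{1731099}\right) + 3059 = 191296 + \sqrt{1731099}$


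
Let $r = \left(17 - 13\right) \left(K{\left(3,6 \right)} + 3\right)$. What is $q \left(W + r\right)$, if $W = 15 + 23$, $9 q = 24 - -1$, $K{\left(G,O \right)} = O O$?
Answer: $\frac{4850}{9} \approx 538.89$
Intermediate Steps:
$K{\left(G,O \right)} = O^{2}$
$q = \frac{25}{9}$ ($q = \frac{24 - -1}{9} = \frac{24 + 1}{9} = \frac{1}{9} \cdot 25 = \frac{25}{9} \approx 2.7778$)
$W = 38$
$r = 156$ ($r = \left(17 - 13\right) \left(6^{2} + 3\right) = 4 \left(36 + 3\right) = 4 \cdot 39 = 156$)
$q \left(W + r\right) = \frac{25 \left(38 + 156\right)}{9} = \frac{25}{9} \cdot 194 = \frac{4850}{9}$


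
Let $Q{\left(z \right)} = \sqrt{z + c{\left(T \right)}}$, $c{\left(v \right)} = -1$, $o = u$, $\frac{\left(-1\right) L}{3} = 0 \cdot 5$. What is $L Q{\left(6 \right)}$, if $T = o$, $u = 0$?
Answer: $0$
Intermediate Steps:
$L = 0$ ($L = - 3 \cdot 0 \cdot 5 = \left(-3\right) 0 = 0$)
$o = 0$
$T = 0$
$Q{\left(z \right)} = \sqrt{-1 + z}$ ($Q{\left(z \right)} = \sqrt{z - 1} = \sqrt{-1 + z}$)
$L Q{\left(6 \right)} = 0 \sqrt{-1 + 6} = 0 \sqrt{5} = 0$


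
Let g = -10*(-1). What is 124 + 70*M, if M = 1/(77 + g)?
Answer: 10858/87 ≈ 124.80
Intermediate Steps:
g = 10
M = 1/87 (M = 1/(77 + 10) = 1/87 ≈ 0.011494)
124 + 70*M = 124 + 70*(1/87) = 124 + 70/87 = 10858/87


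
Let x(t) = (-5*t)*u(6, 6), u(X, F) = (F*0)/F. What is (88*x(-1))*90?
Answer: 0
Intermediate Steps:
u(X, F) = 0 (u(X, F) = 0/F = 0)
x(t) = 0 (x(t) = -5*t*0 = 0)
(88*x(-1))*90 = (88*0)*90 = 0*90 = 0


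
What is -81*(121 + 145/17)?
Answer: -178362/17 ≈ -10492.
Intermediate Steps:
-81*(121 + 145/17) = -81*2202/17 = -178362/17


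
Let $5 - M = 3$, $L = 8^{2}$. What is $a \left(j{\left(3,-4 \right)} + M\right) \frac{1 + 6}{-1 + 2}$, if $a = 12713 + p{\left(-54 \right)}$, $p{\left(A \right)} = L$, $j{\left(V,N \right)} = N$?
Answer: $-178878$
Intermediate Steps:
$L = 64$
$p{\left(A \right)} = 64$
$M = 2$ ($M = 5 - 3 = 2$)
$a = 12777$ ($a = 12713 + 64 = 12777$)
$a \left(j{\left(3,-4 \right)} + M\right) \frac{1 + 6}{-1 + 2} = 12777 \left(-4 + 2\right) \frac{1 + 6}{-1 + 2} = 12777 \left(- 2 \cdot \frac{7}{1}\right) = 12777 \left(- 2 \cdot 7 \cdot 1\right) = 12777 \left(\left(-2\right) 7\right) = 12777 \left(-14\right) = -178878$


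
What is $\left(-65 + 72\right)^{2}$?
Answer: $49$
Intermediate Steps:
$\left(-65 + 72\right)^{2} = 7^{2} = 49$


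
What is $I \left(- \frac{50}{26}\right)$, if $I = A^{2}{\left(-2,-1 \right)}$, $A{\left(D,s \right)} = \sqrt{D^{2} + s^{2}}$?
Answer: $- \frac{125}{13} \approx -9.6154$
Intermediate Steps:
$I = 5$ ($I = \left(\sqrt{\left(-2\right)^{2} + \left(-1\right)^{2}}\right)^{2} = \left(\sqrt{4 + 1}\right)^{2} = \left(\sqrt{5}\right)^{2} = 5$)
$I \left(- \frac{50}{26}\right) = 5 \left(- \frac{50}{26}\right) = 5 \left(\left(-50\right) \frac{1}{26}\right) = 5 \left(- \frac{25}{13}\right) = - \frac{125}{13}$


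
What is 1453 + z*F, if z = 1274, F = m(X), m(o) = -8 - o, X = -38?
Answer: 39673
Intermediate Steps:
F = 30 (F = -8 - 1*(-38) = -8 + 38 = 30)
1453 + z*F = 1453 + 1274*30 = 1453 + 38220 = 39673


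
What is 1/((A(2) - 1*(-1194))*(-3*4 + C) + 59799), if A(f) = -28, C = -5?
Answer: 1/39977 ≈ 2.5014e-5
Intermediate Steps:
1/((A(2) - 1*(-1194))*(-3*4 + C) + 59799) = 1/((-28 - 1*(-1194))*(-3*4 - 5) + 59799) = 1/((-28 + 1194)*(-12 - 5) + 59799) = 1/(1166*(-17) + 59799) = 1/(-19822 + 59799) = 1/39977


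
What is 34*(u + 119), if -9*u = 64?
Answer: 34238/9 ≈ 3804.2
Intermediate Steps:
u = -64/9 (u = -⅑*64 = -64/9 ≈ -7.1111)
34*(u + 119) = 34*(-64/9 + 119) = 34*(1007/9) = 34238/9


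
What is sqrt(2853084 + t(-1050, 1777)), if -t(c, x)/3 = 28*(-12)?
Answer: 2*sqrt(713523) ≈ 1689.4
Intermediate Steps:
t(c, x) = 1008 (t(c, x) = -84*(-12) = -3*(-336) = 1008)
sqrt(2853084 + t(-1050, 1777)) = sqrt(2853084 + 1008) = sqrt(2854092) = 2*sqrt(713523)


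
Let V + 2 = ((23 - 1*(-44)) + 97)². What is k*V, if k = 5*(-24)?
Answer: -3227280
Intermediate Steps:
k = -120
V = 26894 (V = -2 + ((23 - 1*(-44)) + 97)² = -2 + ((23 + 44) + 97)² = -2 + (67 + 97)² = -2 + 164² = -2 + 26896 = 26894)
k*V = -120*26894 = -3227280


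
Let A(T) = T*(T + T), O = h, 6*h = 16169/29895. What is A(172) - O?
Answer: 10612947991/179370 ≈ 59168.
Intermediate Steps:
h = 16169/179370 (h = (16169/29895)/6 = (16169*(1/29895))/6 = (1/6)*(16169/29895) = 16169/179370 ≈ 0.090143)
O = 16169/179370 ≈ 0.090143
A(T) = 2*T**2 (A(T) = T*(2*T) = 2*T**2)
A(172) - O = 2*172**2 - 1*16169/179370 = 2*29584 - 16169/179370 = 59168 - 16169/179370 = 10612947991/179370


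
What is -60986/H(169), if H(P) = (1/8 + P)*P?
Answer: -487888/228657 ≈ -2.1337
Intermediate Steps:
H(P) = P*(⅛ + P) (H(P) = (⅛ + P)*P = P*(⅛ + P))
-60986/H(169) = -60986*1/(169*(⅛ + 169)) = -60986/(169*(1353/8)) = -60986/228657/8 = -60986*8/228657 = -487888/228657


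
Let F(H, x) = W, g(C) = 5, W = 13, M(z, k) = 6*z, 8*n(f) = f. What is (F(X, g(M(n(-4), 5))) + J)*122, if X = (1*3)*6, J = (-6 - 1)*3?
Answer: -976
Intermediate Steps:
n(f) = f/8
J = -21 (J = -7*3 = -21)
X = 18 (X = 3*6 = 18)
F(H, x) = 13
(F(X, g(M(n(-4), 5))) + J)*122 = (13 - 21)*122 = -8*122 = -976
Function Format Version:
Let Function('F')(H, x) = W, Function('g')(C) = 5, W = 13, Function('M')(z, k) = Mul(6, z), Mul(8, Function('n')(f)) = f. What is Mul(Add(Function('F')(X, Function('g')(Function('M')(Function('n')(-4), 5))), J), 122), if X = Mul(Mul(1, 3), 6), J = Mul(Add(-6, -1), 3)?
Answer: -976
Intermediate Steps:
Function('n')(f) = Mul(Rational(1, 8), f)
J = -21 (J = Mul(-7, 3) = -21)
X = 18 (X = Mul(3, 6) = 18)
Function('F')(H, x) = 13
Mul(Add(Function('F')(X, Function('g')(Function('M')(Function('n')(-4), 5))), J), 122) = Mul(Add(13, -21), 122) = Mul(-8, 122) = -976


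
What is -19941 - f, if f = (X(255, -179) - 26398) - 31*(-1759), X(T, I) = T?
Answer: -48327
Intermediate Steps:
f = 28386 (f = (255 - 26398) - 31*(-1759) = -26143 + 54529 = 28386)
-19941 - f = -19941 - 1*28386 = -19941 - 28386 = -48327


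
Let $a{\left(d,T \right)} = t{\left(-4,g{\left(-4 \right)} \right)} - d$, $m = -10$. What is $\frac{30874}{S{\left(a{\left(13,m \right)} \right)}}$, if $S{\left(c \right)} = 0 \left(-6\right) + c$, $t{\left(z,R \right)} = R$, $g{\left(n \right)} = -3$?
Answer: $- \frac{15437}{8} \approx -1929.6$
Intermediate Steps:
$a{\left(d,T \right)} = -3 - d$
$S{\left(c \right)} = c$ ($S{\left(c \right)} = 0 + c = c$)
$\frac{30874}{S{\left(a{\left(13,m \right)} \right)}} = \frac{30874}{-3 - 13} = \frac{30874}{-16} = 30874 \left(- \frac{1}{16}\right) = - \frac{15437}{8}$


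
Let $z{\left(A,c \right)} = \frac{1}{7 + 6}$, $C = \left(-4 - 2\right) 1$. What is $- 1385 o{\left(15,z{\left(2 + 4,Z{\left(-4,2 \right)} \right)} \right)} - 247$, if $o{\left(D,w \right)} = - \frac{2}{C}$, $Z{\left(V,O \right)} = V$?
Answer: $- \frac{2126}{3} \approx -708.67$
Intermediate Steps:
$C = -6$ ($C = \left(-6\right) 1 = -6$)
$z{\left(A,c \right)} = \frac{1}{13}$
$o{\left(D,w \right)} = \frac{1}{3}$ ($o{\left(D,w \right)} = - \frac{2}{-6} = \left(-2\right) \left(- \frac{1}{6}\right) = \frac{1}{3}$)
$- 1385 o{\left(15,z{\left(2 + 4,Z{\left(-4,2 \right)} \right)} \right)} - 247 = \left(-1385\right) \frac{1}{3} - 247 = - \frac{1385}{3} - 247 = - \frac{2126}{3}$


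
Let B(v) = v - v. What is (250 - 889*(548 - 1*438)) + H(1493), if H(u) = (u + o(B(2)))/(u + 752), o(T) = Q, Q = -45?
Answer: -218975852/2245 ≈ -97539.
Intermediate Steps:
B(v) = 0
o(T) = -45
H(u) = (-45 + u)/(752 + u) (H(u) = (u - 45)/(u + 752) = (-45 + u)/(752 + u))
(250 - 889*(548 - 1*438)) + H(1493) = (250 - 889*(548 - 1*438)) + (-45 + 1493)/(752 + 1493) = (250 - 889*(548 - 438)) + 1448/2245 = (250 - 889*110) + (1/2245)*1448 = (250 - 97790) + 1448/2245 = -97540 + 1448/2245 = -218975852/2245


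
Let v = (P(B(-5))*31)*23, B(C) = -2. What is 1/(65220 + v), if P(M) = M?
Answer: 1/63794 ≈ 1.5675e-5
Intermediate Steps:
v = -1426 (v = -2*31*23 = -62*23 = -1426)
1/(65220 + v) = 1/(65220 - 1426) = 1/63794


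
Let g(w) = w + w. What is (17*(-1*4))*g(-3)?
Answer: 408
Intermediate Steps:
g(w) = 2*w
(17*(-1*4))*g(-3) = (17*(-1*4))*(2*(-3)) = (17*(-4))*(-6) = -68*(-6) = 408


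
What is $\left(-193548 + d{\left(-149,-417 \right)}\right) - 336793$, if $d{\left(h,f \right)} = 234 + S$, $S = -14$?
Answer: $-530121$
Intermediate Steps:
$d{\left(h,f \right)} = 220$ ($d{\left(h,f \right)} = 234 - 14 = 220$)
$\left(-193548 + d{\left(-149,-417 \right)}\right) - 336793 = \left(-193548 + 220\right) - 336793 = -193328 - 336793 = -530121$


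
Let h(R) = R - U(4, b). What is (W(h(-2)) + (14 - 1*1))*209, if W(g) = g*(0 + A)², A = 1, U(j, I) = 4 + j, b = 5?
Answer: 627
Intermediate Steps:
h(R) = -8 + R (h(R) = R - (4 + 4) = R - 1*8 = R - 8 = -8 + R)
W(g) = g (W(g) = g*(0 + 1)² = g*1² = g*1 = g)
(W(h(-2)) + (14 - 1*1))*209 = ((-8 - 2) + (14 - 1*1))*209 = (-10 + (14 - 1))*209 = (-10 + 13)*209 = 3*209 = 627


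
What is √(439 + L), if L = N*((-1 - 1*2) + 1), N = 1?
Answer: √437 ≈ 20.905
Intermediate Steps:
L = -2 (L = 1*((-1 - 1*2) + 1) = 1*((-1 - 2) + 1) = 1*(-3 + 1) = 1*(-2) = -2)
√(439 + L) = √(439 - 2) = √437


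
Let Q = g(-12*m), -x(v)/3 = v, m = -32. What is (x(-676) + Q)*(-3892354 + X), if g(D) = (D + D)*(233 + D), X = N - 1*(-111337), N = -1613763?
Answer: -2567289485520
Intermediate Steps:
x(v) = -3*v
X = -1502426 (X = -1613763 - 1*(-111337) = -1613763 + 111337 = -1502426)
g(D) = 2*D*(233 + D) (g(D) = (2*D)*(233 + D) = 2*D*(233 + D))
Q = 473856 (Q = 2*(-12*(-32))*(233 - 12*(-32)) = 2*384*(233 + 384) = 2*384*617 = 473856)
(x(-676) + Q)*(-3892354 + X) = (-3*(-676) + 473856)*(-3892354 - 1502426) = (2028 + 473856)*(-5394780) = 475884*(-5394780) = -2567289485520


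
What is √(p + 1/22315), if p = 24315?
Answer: √12107878578190/22315 ≈ 155.93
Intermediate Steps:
√(p + 1/22315) = √(24315 + 1/22315) = √(542589226/22315) = √12107878578190/22315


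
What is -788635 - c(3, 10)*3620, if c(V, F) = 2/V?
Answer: -2373145/3 ≈ -7.9105e+5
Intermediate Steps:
-788635 - c(3, 10)*3620 = -788635 - 2/3*3620 = -788635 - 2*(⅓)*3620 = -788635 - 2*3620/3 = -788635 - 1*7240/3 = -788635 - 7240/3 = -2373145/3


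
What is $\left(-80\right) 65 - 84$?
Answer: $-5284$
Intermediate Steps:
$\left(-80\right) 65 - 84 = -5200 - 84 = -5284$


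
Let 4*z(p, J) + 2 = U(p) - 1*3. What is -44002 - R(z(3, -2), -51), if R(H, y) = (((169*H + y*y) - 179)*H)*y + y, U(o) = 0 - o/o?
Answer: -839365/4 ≈ -2.0984e+5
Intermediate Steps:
U(o) = -1 (U(o) = 0 - 1*1 = 0 - 1 = -1)
z(p, J) = -3/2 (z(p, J) = -1/2 + (-1 - 1*3)/4 = -1/2 + (-1 - 3)/4 = -1/2 + (1/4)*(-4) = -1/2 - 1 = -3/2)
R(H, y) = y + H*y*(-179 + y**2 + 169*H) (R(H, y) = (((169*H + y**2) - 179)*H)*y + y = (((y**2 + 169*H) - 179)*H)*y + y = ((-179 + y**2 + 169*H)*H)*y + y = (H*(-179 + y**2 + 169*H))*y + y = H*y*(-179 + y**2 + 169*H) + y = y + H*y*(-179 + y**2 + 169*H))
-44002 - R(z(3, -2), -51) = -44002 - (-51)*(1 - 179*(-3/2) + 169*(-3/2)**2 - 3/2*(-51)**2) = -44002 - (-51)*(1 + 537/2 + 169*(9/4) - 3/2*2601) = -44002 - (-51)*(1 + 537/2 + 1521/4 - 7803/2) = -44002 - (-51)*(-13007)/4 = -44002 - 1*663357/4 = -44002 - 663357/4 = -839365/4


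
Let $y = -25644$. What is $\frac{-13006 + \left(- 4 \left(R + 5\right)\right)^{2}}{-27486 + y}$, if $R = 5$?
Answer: $\frac{1901}{8855} \approx 0.21468$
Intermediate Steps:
$\frac{-13006 + \left(- 4 \left(R + 5\right)\right)^{2}}{-27486 + y} = \frac{-13006 + \left(- 4 \left(5 + 5\right)\right)^{2}}{-27486 - 25644} = \frac{-13006 + \left(\left(-4\right) 10\right)^{2}}{-53130} = \left(-13006 + \left(-40\right)^{2}\right) \left(- \frac{1}{53130}\right) = \left(-13006 + 1600\right) \left(- \frac{1}{53130}\right) = \left(-11406\right) \left(- \frac{1}{53130}\right) = \frac{1901}{8855}$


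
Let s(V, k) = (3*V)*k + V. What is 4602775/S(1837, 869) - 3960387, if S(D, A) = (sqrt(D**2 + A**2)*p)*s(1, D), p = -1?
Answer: -3960387 - 920555*sqrt(34130)/413874032 ≈ -3.9604e+6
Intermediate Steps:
s(V, k) = V + 3*V*k (s(V, k) = 3*V*k + V = V + 3*V*k)
S(D, A) = -sqrt(A**2 + D**2)*(1 + 3*D) (S(D, A) = (sqrt(D**2 + A**2)*(-1))*(1*(1 + 3*D)) = (sqrt(A**2 + D**2)*(-1))*(1 + 3*D) = (-sqrt(A**2 + D**2))*(1 + 3*D) = -sqrt(A**2 + D**2)*(1 + 3*D))
4602775/S(1837, 869) - 3960387 = 4602775/((sqrt(869**2 + 1837**2)*(-1 - 3*1837))) - 3960387 = 4602775/((sqrt(755161 + 3374569)*(-1 - 5511))) - 3960387 = 4602775/((sqrt(4129730)*(-5512))) - 3960387 = 4602775/(((11*sqrt(34130))*(-5512))) - 3960387 = 4602775/((-60632*sqrt(34130))) - 3960387 = 4602775*(-sqrt(34130)/2069370160) - 3960387 = -920555*sqrt(34130)/413874032 - 3960387 = -3960387 - 920555*sqrt(34130)/413874032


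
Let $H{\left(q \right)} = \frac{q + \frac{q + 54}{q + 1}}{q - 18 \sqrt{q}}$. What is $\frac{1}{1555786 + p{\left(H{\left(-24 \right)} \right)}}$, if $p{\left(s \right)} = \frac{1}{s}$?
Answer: $\frac{813244411}{1265235040542990} - \frac{2231 i \sqrt{6}}{3795705121628970} \approx 6.4276 \cdot 10^{-7} - 1.4397 \cdot 10^{-12} i$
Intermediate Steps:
$H{\left(q \right)} = \frac{q + \frac{54 + q}{1 + q}}{q - 18 \sqrt{q}}$
$\frac{1}{1555786 + p{\left(H{\left(-24 \right)} \right)}} = \frac{1}{1555786 + \frac{1}{\frac{1}{-24 + \left(-24\right)^{2} - 18 \sqrt{-24} - 18 \left(-24\right)^{\frac{3}{2}}} \left(54 + \left(-24\right)^{2} + 2 \left(-24\right)\right)}} = \frac{1}{1555786 + \frac{1}{\frac{1}{-24 + 576 - 18 \cdot 2 i \sqrt{6} - 18 \left(- 48 i \sqrt{6}\right)} \left(54 + 576 - 48\right)}} = \frac{1}{1555786 + \frac{1}{\frac{1}{-24 + 576 - 36 i \sqrt{6} + 864 i \sqrt{6}} \cdot 582}} = \frac{1}{1555786 + \frac{1}{\frac{1}{552 + 828 i \sqrt{6}} \cdot 582}} = \frac{1}{1555786 + \frac{1}{582 \frac{1}{552 + 828 i \sqrt{6}}}} = \frac{1}{1555786 + \left(\frac{92}{97} + \frac{138 i \sqrt{6}}{97}\right)} = \frac{1}{\frac{150911334}{97} + \frac{138 i \sqrt{6}}{97}}$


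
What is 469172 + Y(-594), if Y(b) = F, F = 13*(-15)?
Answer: 468977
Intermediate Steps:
F = -195
Y(b) = -195
469172 + Y(-594) = 469172 - 195 = 468977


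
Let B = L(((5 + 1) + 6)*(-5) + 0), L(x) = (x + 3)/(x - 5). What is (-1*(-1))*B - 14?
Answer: -853/65 ≈ -13.123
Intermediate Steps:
L(x) = (3 + x)/(-5 + x)
B = 57/65 (B = (3 + (((5 + 1) + 6)*(-5) + 0))/(-5 + (((5 + 1) + 6)*(-5) + 0)) = (3 + ((6 + 6)*(-5) + 0))/(-5 + ((6 + 6)*(-5) + 0)) = (3 + (12*(-5) + 0))/(-5 + (12*(-5) + 0)) = (3 + (-60 + 0))/(-5 + (-60 + 0)) = (3 - 60)/(-5 - 60) = -57/(-65) = -1/65*(-57) = 57/65 ≈ 0.87692)
(-1*(-1))*B - 14 = -1*(-1)*(57/65) - 14 = 1*(57/65) - 14 = 57/65 - 14 = -853/65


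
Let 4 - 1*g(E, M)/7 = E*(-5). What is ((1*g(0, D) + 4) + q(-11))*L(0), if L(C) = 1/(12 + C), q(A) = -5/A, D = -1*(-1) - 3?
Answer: 119/44 ≈ 2.7045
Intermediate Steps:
D = -2 (D = 1 - 3 = -2)
g(E, M) = 28 + 35*E (g(E, M) = 28 - 7*E*(-5) = 28 - (-35)*E = 28 + 35*E)
((1*g(0, D) + 4) + q(-11))*L(0) = ((1*(28 + 35*0) + 4) - 5/(-11))/(12 + 0) = ((1*(28 + 0) + 4) - 5*(-1/11))/12 = ((1*28 + 4) + 5/11)*(1/12) = ((28 + 4) + 5/11)*(1/12) = (32 + 5/11)*(1/12) = (357/11)*(1/12) = 119/44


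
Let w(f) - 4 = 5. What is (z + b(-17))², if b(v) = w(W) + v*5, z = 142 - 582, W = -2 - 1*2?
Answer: 266256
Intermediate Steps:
W = -4 (W = -2 - 2 = -4)
w(f) = 9 (w(f) = 4 + 5 = 9)
z = -440
b(v) = 9 + 5*v (b(v) = 9 + v*5 = 9 + 5*v)
(z + b(-17))² = (-440 + (9 + 5*(-17)))² = (-440 + (9 - 85))² = (-440 - 76)² = (-516)² = 266256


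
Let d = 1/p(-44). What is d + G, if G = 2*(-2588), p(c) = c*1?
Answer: -227745/44 ≈ -5176.0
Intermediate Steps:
p(c) = c
G = -5176
d = -1/44 (d = 1/(-44) = -1/44 ≈ -0.022727)
d + G = -1/44 - 5176 = -227745/44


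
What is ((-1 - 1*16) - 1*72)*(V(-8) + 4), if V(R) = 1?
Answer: -445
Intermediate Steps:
((-1 - 1*16) - 1*72)*(V(-8) + 4) = ((-1 - 1*16) - 1*72)*(1 + 4) = ((-1 - 16) - 72)*5 = (-17 - 72)*5 = -89*5 = -445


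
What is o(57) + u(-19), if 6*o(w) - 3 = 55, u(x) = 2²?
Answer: 41/3 ≈ 13.667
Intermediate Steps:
u(x) = 4
o(w) = 29/3 (o(w) = ½ + (⅙)*55 = ½ + 55/6 = 29/3)
o(57) + u(-19) = 29/3 + 4 = 41/3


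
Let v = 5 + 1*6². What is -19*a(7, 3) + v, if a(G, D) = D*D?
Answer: -130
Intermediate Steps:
a(G, D) = D²
v = 41 (v = 5 + 1*36 = 5 + 36 = 41)
-19*a(7, 3) + v = -19*3² + 41 = -19*9 + 41 = -171 + 41 = -130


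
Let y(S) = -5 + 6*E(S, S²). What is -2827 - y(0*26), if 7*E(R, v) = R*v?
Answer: -2822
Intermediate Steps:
E(R, v) = R*v/7 (E(R, v) = (R*v)/7 = R*v/7)
y(S) = -5 + 6*S³/7 (y(S) = -5 + 6*(S*S²/7) = -5 + 6*(S³/7) = -5 + 6*S³/7)
-2827 - y(0*26) = -2827 - (-5 + 6*(0*26)³/7) = -2827 - (-5 + (6/7)*0³) = -2827 - (-5 + (6/7)*0) = -2827 - (-5 + 0) = -2827 - 1*(-5) = -2827 + 5 = -2822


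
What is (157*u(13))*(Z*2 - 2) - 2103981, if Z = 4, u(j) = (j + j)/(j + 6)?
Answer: -39951147/19 ≈ -2.1027e+6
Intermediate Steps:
u(j) = 2*j/(6 + j) (u(j) = (2*j)/(6 + j) = 2*j/(6 + j))
(157*u(13))*(Z*2 - 2) - 2103981 = (157*(2*13/(6 + 13)))*(4*2 - 2) - 2103981 = (157*(2*13/19))*(8 - 2) - 2103981 = (157*(2*13*(1/19)))*6 - 2103981 = (157*(26/19))*6 - 2103981 = (4082/19)*6 - 2103981 = 24492/19 - 2103981 = -39951147/19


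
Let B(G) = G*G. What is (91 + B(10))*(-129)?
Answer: -24639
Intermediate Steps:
B(G) = G**2
(91 + B(10))*(-129) = (91 + 10**2)*(-129) = (91 + 100)*(-129) = 191*(-129) = -24639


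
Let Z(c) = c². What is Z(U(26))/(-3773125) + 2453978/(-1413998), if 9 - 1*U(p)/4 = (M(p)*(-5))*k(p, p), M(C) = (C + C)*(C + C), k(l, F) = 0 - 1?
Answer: -2069599694868689/2667595601875 ≈ -775.83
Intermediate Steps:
k(l, F) = -1
M(C) = 4*C² (M(C) = (2*C)*(2*C) = 4*C²)
U(p) = 36 - 80*p² (U(p) = 36 - 4*(4*p²)*(-5)*(-1) = 36 - 4*(-20*p²)*(-1) = 36 - 80*p²)
Z(U(26))/(-3773125) + 2453978/(-1413998) = (36 - 80*26²)²/(-3773125) + 2453978/(-1413998) = (36 - 80*676)²*(-1/3773125) + 2453978*(-1/1413998) = (36 - 54080)²*(-1/3773125) - 1226989/706999 = (-54044)²*(-1/3773125) - 1226989/706999 = 2920753936*(-1/3773125) - 1226989/706999 = -2920753936/3773125 - 1226989/706999 = -2069599694868689/2667595601875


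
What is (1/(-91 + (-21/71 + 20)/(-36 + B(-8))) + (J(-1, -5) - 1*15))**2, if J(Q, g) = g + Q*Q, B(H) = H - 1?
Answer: 30846149552761/85348116736 ≈ 361.42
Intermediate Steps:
B(H) = -1 + H
J(Q, g) = g + Q**2
(1/(-91 + (-21/71 + 20)/(-36 + B(-8))) + (J(-1, -5) - 1*15))**2 = (1/(-91 + (-21/71 + 20)/(-36 + (-1 - 8))) + ((-5 + (-1)**2) - 1*15))**2 = (1/(-91 + (-21*1/71 + 20)/(-36 - 9)) + ((-5 + 1) - 15))**2 = (1/(-91 + (-21/71 + 20)/(-45)) + (-4 - 15))**2 = (1/(-91 + (1399/71)*(-1/45)) - 19)**2 = (1/(-91 - 1399/3195) - 19)**2 = (1/(-292144/3195) - 19)**2 = (-3195/292144 - 19)**2 = (-5553931/292144)**2 = 30846149552761/85348116736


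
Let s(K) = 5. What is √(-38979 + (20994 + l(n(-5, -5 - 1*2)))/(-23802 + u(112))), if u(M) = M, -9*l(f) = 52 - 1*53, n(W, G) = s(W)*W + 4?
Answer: I*√196885257411530/71070 ≈ 197.43*I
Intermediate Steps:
n(W, G) = 4 + 5*W (n(W, G) = 5*W + 4 = 4 + 5*W)
l(f) = ⅑ (l(f) = -(52 - 1*53)/9 = -(52 - 53)/9 = -⅑*(-1) = ⅑)
√(-38979 + (20994 + l(n(-5, -5 - 1*2)))/(-23802 + u(112))) = √(-38979 + (20994 + ⅑)/(-23802 + 112)) = √(-38979 + (188947/9)/(-23690)) = √(-38979 + (188947/9)*(-1/23690)) = √(-38979 - 188947/213210) = √(-8310901537/213210) = I*√196885257411530/71070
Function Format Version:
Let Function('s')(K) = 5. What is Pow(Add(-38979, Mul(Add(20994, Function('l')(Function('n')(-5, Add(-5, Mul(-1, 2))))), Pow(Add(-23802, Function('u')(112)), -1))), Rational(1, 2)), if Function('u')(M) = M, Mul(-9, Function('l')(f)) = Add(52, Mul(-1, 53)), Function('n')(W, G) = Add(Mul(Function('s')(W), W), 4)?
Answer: Mul(Rational(1, 71070), I, Pow(196885257411530, Rational(1, 2))) ≈ Mul(197.43, I)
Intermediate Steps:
Function('n')(W, G) = Add(4, Mul(5, W)) (Function('n')(W, G) = Add(Mul(5, W), 4) = Add(4, Mul(5, W)))
Function('l')(f) = Rational(1, 9) (Function('l')(f) = Mul(Rational(-1, 9), Add(52, Mul(-1, 53))) = Mul(Rational(-1, 9), Add(52, -53)) = Mul(Rational(-1, 9), -1) = Rational(1, 9))
Pow(Add(-38979, Mul(Add(20994, Function('l')(Function('n')(-5, Add(-5, Mul(-1, 2))))), Pow(Add(-23802, Function('u')(112)), -1))), Rational(1, 2)) = Pow(Add(-38979, Mul(Add(20994, Rational(1, 9)), Pow(Add(-23802, 112), -1))), Rational(1, 2)) = Pow(Add(-38979, Mul(Rational(188947, 9), Pow(-23690, -1))), Rational(1, 2)) = Pow(Add(-38979, Mul(Rational(188947, 9), Rational(-1, 23690))), Rational(1, 2)) = Pow(Add(-38979, Rational(-188947, 213210)), Rational(1, 2)) = Pow(Rational(-8310901537, 213210), Rational(1, 2)) = Mul(Rational(1, 71070), I, Pow(196885257411530, Rational(1, 2)))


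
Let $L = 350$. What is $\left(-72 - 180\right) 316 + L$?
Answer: $-79282$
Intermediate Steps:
$\left(-72 - 180\right) 316 + L = \left(-72 - 180\right) 316 + 350 = \left(-252\right) 316 + 350 = -79632 + 350 = -79282$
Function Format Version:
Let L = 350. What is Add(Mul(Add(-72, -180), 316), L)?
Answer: -79282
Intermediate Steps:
Add(Mul(Add(-72, -180), 316), L) = Add(Mul(Add(-72, -180), 316), 350) = Add(Mul(-252, 316), 350) = Add(-79632, 350) = -79282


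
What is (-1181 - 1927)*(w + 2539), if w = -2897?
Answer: 1112664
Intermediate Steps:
(-1181 - 1927)*(w + 2539) = (-1181 - 1927)*(-2897 + 2539) = -3108*(-358) = 1112664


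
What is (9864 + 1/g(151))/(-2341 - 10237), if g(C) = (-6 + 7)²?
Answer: -9865/12578 ≈ -0.78431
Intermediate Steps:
g(C) = 1 (g(C) = 1² = 1)
(9864 + 1/g(151))/(-2341 - 10237) = (9864 + 1/1)/(-2341 - 10237) = (9864 + 1)/(-12578) = 9865*(-1/12578) = -9865/12578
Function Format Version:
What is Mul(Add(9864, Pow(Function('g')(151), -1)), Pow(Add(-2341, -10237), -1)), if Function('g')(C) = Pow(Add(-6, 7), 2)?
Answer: Rational(-9865, 12578) ≈ -0.78431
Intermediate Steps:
Function('g')(C) = 1 (Function('g')(C) = Pow(1, 2) = 1)
Mul(Add(9864, Pow(Function('g')(151), -1)), Pow(Add(-2341, -10237), -1)) = Mul(Add(9864, Pow(1, -1)), Pow(Add(-2341, -10237), -1)) = Mul(Add(9864, 1), Pow(-12578, -1)) = Mul(9865, Rational(-1, 12578)) = Rational(-9865, 12578)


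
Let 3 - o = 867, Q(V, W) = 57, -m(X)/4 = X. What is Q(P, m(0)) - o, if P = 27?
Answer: 921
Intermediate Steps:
m(X) = -4*X
o = -864 (o = 3 - 1*867 = 3 - 867 = -864)
Q(P, m(0)) - o = 57 - 1*(-864) = 57 + 864 = 921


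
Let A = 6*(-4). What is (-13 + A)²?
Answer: 1369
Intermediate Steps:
A = -24
(-13 + A)² = (-13 - 24)² = (-37)² = 1369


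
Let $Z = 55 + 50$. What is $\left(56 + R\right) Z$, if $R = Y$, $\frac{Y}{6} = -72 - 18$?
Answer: $-50820$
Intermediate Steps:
$Y = -540$ ($Y = 6 \left(-72 - 18\right) = 6 \left(-90\right) = -540$)
$R = -540$
$Z = 105$
$\left(56 + R\right) Z = \left(56 - 540\right) 105 = \left(-484\right) 105 = -50820$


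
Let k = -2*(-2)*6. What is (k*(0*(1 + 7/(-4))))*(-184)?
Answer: 0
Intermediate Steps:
k = 24 (k = 4*6 = 24)
(k*(0*(1 + 7/(-4))))*(-184) = (24*(0*(1 + 7/(-4))))*(-184) = (24*(0*(1 + 7*(-¼))))*(-184) = (24*(0*(1 - 7/4)))*(-184) = (24*(0*(-¾)))*(-184) = (24*0)*(-184) = 0*(-184) = 0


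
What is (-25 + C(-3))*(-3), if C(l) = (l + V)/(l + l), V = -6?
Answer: 141/2 ≈ 70.500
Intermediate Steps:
C(l) = (-6 + l)/(2*l) (C(l) = (l - 6)/(l + l) = (-6 + l)/((2*l)) = (-6 + l)*(1/(2*l)) = (-6 + l)/(2*l))
(-25 + C(-3))*(-3) = (-25 + (½)*(-6 - 3)/(-3))*(-3) = (-25 + (½)*(-⅓)*(-9))*(-3) = (-25 + 3/2)*(-3) = -47/2*(-3) = 141/2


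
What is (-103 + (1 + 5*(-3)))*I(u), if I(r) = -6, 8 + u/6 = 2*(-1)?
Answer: 702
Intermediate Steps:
u = -60 (u = -48 + 6*(2*(-1)) = -48 + 6*(-2) = -48 - 12 = -60)
(-103 + (1 + 5*(-3)))*I(u) = (-103 + (1 + 5*(-3)))*(-6) = (-103 + (1 - 15))*(-6) = (-103 - 14)*(-6) = -117*(-6) = 702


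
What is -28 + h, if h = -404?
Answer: -432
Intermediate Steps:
-28 + h = -28 - 404 = -432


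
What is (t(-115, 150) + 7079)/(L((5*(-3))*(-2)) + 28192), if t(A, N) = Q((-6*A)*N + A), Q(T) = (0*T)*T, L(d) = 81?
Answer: 7079/28273 ≈ 0.25038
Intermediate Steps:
Q(T) = 0 (Q(T) = 0*T = 0)
t(A, N) = 0
(t(-115, 150) + 7079)/(L((5*(-3))*(-2)) + 28192) = (0 + 7079)/(81 + 28192) = 7079/28273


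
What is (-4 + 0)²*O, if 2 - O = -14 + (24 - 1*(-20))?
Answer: -448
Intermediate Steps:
O = -28 (O = 2 - (-14 + (24 - 1*(-20))) = 2 - (-14 + (24 + 20)) = 2 - (-14 + 44) = 2 - 1*30 = 2 - 30 = -28)
(-4 + 0)²*O = (-4 + 0)²*(-28) = (-4)²*(-28) = 16*(-28) = -448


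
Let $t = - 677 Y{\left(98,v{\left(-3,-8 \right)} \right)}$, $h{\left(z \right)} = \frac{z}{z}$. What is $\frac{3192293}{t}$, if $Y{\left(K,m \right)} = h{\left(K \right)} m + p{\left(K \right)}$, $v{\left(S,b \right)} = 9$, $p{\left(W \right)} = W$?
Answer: $- \frac{3192293}{72439} \approx -44.069$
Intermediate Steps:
$h{\left(z \right)} = 1$
$Y{\left(K,m \right)} = K + m$ ($Y{\left(K,m \right)} = 1 m + K = m + K = K + m$)
$t = -72439$ ($t = - 677 \left(98 + 9\right) = \left(-677\right) 107 = -72439$)
$\frac{3192293}{t} = \frac{3192293}{-72439} = 3192293 \left(- \frac{1}{72439}\right) = - \frac{3192293}{72439}$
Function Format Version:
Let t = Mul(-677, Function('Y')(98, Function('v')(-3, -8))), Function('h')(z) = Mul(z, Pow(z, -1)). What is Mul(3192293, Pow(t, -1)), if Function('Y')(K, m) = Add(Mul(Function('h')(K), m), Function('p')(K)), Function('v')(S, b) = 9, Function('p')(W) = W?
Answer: Rational(-3192293, 72439) ≈ -44.069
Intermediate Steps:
Function('h')(z) = 1
Function('Y')(K, m) = Add(K, m) (Function('Y')(K, m) = Add(Mul(1, m), K) = Add(m, K) = Add(K, m))
t = -72439 (t = Mul(-677, Add(98, 9)) = Mul(-677, 107) = -72439)
Mul(3192293, Pow(t, -1)) = Mul(3192293, Pow(-72439, -1)) = Mul(3192293, Rational(-1, 72439)) = Rational(-3192293, 72439)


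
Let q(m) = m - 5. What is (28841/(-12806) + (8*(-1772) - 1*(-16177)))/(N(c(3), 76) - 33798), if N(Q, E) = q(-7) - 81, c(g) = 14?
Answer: -25595965/434008146 ≈ -0.058976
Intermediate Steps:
q(m) = -5 + m
N(Q, E) = -93 (N(Q, E) = (-5 - 7) - 81 = -12 - 81 = -93)
(28841/(-12806) + (8*(-1772) - 1*(-16177)))/(N(c(3), 76) - 33798) = (28841/(-12806) + (8*(-1772) - 1*(-16177)))/(-93 - 33798) = (28841*(-1/12806) + (-14176 + 16177))/(-33891) = (-28841/12806 + 2001)*(-1/33891) = (25595965/12806)*(-1/33891) = -25595965/434008146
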